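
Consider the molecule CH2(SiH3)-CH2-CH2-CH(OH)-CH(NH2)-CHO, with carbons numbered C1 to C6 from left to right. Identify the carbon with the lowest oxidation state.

C1

Bonds to more-electronegative neighbours contribute +1 each, bonds to H or metals contribute −1 each, and C–C bonds contribute 0. Tallying each carbon:
C1: 1C, 2H, 1Si → 0 − 2 − 1 = -3
C2: 2C, 2H → 0 − 2 = -2
C3: 2C, 2H → 0 − 2 = -2
C4: 2C, 1H, 1O → 0 − 1 + 1 = 0
C5: 2C, 1H, 1N → 0 − 1 + 1 = 0
C6: 1C, 1H, 2O → 0 − 1 + 2 = +1
The most reduced carbon is C1 at -3.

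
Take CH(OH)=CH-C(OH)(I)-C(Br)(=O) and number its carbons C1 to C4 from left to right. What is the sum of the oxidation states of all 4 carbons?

+4

Tallying each carbon's bonds:
C1: 2C, 1H, 1O → 0 − 1 + 1 = 0
C2: 3C, 1H → 0 − 1 = -1
C3: 2C, 1O, 1I → 0 + 1 + 1 = +2
C4: 1C, 2O, 1Br → 0 + 2 + 1 = +3
Sum = 0 − 1 + 2 + 3 = +4.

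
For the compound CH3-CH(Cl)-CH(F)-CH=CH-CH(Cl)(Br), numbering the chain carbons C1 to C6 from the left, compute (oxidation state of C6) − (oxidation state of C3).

C6: 1C, 1H, 1Cl, 1Br → 0 − 1 + 1 + 1 = +1
C3: 2C, 1H, 1F → 0 − 1 + 1 = 0
Difference: +1 − (0) = +1.

+1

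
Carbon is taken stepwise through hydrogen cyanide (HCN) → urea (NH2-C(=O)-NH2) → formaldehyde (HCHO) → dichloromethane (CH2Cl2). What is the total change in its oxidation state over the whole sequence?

Carbon oxidation states along the series — hydrogen cyanide: +2, urea: +4, formaldehyde: 0, dichloromethane: 0.
Net change = 0 − (+2) = -2.

-2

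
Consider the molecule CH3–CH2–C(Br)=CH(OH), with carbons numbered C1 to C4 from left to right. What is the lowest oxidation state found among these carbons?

-3

Bonds to more-electronegative neighbours contribute +1 each, bonds to H or metals contribute −1 each, and C–C bonds contribute 0. Tallying each carbon:
C1: 1C, 3H → 0 − 3 = -3
C2: 2C, 2H → 0 − 2 = -2
C3: 3C, 1Br → 0 + 1 = +1
C4: 2C, 1H, 1O → 0 − 1 + 1 = 0
The lowest value is -3.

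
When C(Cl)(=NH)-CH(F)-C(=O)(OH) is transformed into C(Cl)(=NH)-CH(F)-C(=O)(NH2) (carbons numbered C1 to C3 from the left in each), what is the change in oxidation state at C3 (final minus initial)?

0

Before: C3 has 1 bond to C, 3 bonds to O → oxidation state +3.
After: C3 has 1 bond to C, 2 bonds to O, 1 bond to N → oxidation state +3.
Δ = +3 − (+3) = 0, so no net redox change at C3.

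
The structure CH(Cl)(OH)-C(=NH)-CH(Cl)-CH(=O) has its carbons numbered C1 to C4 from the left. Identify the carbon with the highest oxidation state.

C2

Tallying each carbon's bonds:
C1: 1C, 1H, 1O, 1Cl → 0 − 1 + 1 + 1 = +1
C2: 2C, 2N → 0 + 2 = +2
C3: 2C, 1H, 1Cl → 0 − 1 + 1 = 0
C4: 1C, 1H, 2O → 0 − 1 + 2 = +1
The most oxidised carbon is C2 at +2.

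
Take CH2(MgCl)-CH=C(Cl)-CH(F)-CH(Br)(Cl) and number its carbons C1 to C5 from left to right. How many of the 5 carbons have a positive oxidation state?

Tallying each carbon's bonds:
C1: 1C, 2H, 1Mg → 0 − 2 − 1 = -3
C2: 3C, 1H → 0 − 1 = -1
C3: 3C, 1Cl → 0 + 1 = +1
C4: 2C, 1H, 1F → 0 − 1 + 1 = 0
C5: 1C, 1H, 1Cl, 1Br → 0 − 1 + 1 + 1 = +1
2 carbons (C3, C5) meet the condition.

2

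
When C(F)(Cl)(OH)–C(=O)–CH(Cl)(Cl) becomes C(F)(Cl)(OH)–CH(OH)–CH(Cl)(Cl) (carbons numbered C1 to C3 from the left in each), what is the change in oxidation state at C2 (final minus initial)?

-2

Before: C2 has 2 bonds to C, 2 bonds to O → oxidation state +2.
After: C2 has 2 bonds to C, 1 bond to H, 1 bond to O → oxidation state 0.
Δ = 0 − (+2) = -2, so this is a reduction at C2.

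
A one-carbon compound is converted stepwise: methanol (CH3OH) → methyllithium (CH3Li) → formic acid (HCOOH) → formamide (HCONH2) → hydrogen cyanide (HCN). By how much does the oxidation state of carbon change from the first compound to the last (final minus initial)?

+4

Carbon oxidation states along the series — methanol: -2, methyllithium: -4, formic acid: +2, formamide: +2, hydrogen cyanide: +2.
Net change = +2 − (-2) = +4.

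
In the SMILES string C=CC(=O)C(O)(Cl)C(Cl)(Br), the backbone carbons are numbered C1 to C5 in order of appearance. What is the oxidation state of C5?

+1

Bonds to more-electronegative neighbours contribute +1 each, bonds to H or metals contribute −1 each, and C–C bonds contribute 0.
C5 has one bond to C (0), one bond to H (-1), one bond to Cl (+1), one bond to Br (+1).
Oxidation state = 0 − 1 + 1 + 1 = +1.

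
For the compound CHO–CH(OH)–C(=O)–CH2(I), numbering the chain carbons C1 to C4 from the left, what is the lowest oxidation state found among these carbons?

-1

Bonds to more-electronegative neighbours contribute +1 each, bonds to H or metals contribute −1 each, and C–C bonds contribute 0. Tallying each carbon:
C1: 1C, 1H, 2O → 0 − 1 + 2 = +1
C2: 2C, 1H, 1O → 0 − 1 + 1 = 0
C3: 2C, 2O → 0 + 2 = +2
C4: 1C, 2H, 1I → 0 − 2 + 1 = -1
The lowest value is -1.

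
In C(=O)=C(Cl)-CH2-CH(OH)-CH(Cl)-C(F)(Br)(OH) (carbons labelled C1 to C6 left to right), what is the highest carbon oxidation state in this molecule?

+3

Each bond to a more electronegative atom (O, N, halogen) counts +1, each bond to a less electronegative atom (H, metal, B, Si) counts −1, and each C–C bond counts 0. Tallying each carbon:
C1: 2C, 2O → 0 + 2 = +2
C2: 3C, 1Cl → 0 + 1 = +1
C3: 2C, 2H → 0 − 2 = -2
C4: 2C, 1H, 1O → 0 − 1 + 1 = 0
C5: 2C, 1H, 1Cl → 0 − 1 + 1 = 0
C6: 1C, 1O, 1F, 1Br → 0 + 1 + 1 + 1 = +3
The highest value is +3.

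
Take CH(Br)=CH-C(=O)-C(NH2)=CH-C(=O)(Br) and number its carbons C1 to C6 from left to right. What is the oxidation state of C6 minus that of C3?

C6: 1C, 2O, 1Br → 0 + 2 + 1 = +3
C3: 2C, 2O → 0 + 2 = +2
Difference: +3 − (+2) = +1.

+1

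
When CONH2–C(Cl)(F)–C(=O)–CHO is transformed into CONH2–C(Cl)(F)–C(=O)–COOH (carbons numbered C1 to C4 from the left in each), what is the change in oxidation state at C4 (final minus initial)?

Before: C4 has 1 bond to C, 1 bond to H, 2 bonds to O → oxidation state +1.
After: C4 has 1 bond to C, 3 bonds to O → oxidation state +3.
Δ = +3 − (+1) = +2, so this is an oxidation at C4.

+2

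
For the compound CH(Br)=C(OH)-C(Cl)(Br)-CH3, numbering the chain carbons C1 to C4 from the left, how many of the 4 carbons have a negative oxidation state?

1

Tallying each carbon's bonds:
C1: 2C, 1H, 1Br → 0 − 1 + 1 = 0
C2: 3C, 1O → 0 + 1 = +1
C3: 2C, 1Cl, 1Br → 0 + 1 + 1 = +2
C4: 1C, 3H → 0 − 3 = -3
1 carbon (C4) meets the condition.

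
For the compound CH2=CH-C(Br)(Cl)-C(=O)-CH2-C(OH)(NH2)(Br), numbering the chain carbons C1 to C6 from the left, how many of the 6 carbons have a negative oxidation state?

3

Bonds to more-electronegative neighbours contribute +1 each, bonds to H or metals contribute −1 each, and C–C bonds contribute 0. Tallying each carbon:
C1: 2C, 2H → 0 − 2 = -2
C2: 3C, 1H → 0 − 1 = -1
C3: 2C, 1Cl, 1Br → 0 + 1 + 1 = +2
C4: 2C, 2O → 0 + 2 = +2
C5: 2C, 2H → 0 − 2 = -2
C6: 1C, 1O, 1N, 1Br → 0 + 1 + 1 + 1 = +3
3 carbons (C1, C2, C5) meet the condition.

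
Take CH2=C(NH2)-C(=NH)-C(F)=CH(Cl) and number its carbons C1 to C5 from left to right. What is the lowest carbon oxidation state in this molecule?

Tallying each carbon's bonds:
C1: 2C, 2H → 0 − 2 = -2
C2: 3C, 1N → 0 + 1 = +1
C3: 2C, 2N → 0 + 2 = +2
C4: 3C, 1F → 0 + 1 = +1
C5: 2C, 1H, 1Cl → 0 − 1 + 1 = 0
The lowest value is -2.

-2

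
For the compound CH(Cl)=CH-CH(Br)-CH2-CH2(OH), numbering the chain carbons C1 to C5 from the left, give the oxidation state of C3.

0

Assign +1 per bond to O/N/halogen, −1 per bond to H or an electropositive element, and 0 per bond to carbon.
C3 has one bond to C (0), one bond to C (0), one bond to Br (+1), one bond to H (-1).
Oxidation state = 0 + 0 + 1 − 1 = 0.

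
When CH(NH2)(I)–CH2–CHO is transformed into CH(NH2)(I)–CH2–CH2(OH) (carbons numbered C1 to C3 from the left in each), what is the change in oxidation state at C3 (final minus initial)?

-2

Before: C3 has 1 bond to C, 1 bond to H, 2 bonds to O → oxidation state +1.
After: C3 has 1 bond to C, 2 bonds to H, 1 bond to O → oxidation state -1.
Δ = -1 − (+1) = -2, so this is a reduction at C3.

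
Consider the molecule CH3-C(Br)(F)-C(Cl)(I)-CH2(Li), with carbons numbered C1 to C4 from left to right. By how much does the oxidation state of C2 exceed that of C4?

+5

C2: 2C, 1F, 1Br → 0 + 1 + 1 = +2
C4: 1C, 2H, 1Li → 0 − 2 − 1 = -3
Difference: +2 − (-3) = +5.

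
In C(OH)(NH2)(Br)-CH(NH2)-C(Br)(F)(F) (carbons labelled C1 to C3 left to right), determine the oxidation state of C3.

+3

C3 has one bond to C (0), one bond to Br (+1), one bond to F (+1), one bond to F (+1).
Oxidation state = 0 + 1 + 1 + 1 = +3.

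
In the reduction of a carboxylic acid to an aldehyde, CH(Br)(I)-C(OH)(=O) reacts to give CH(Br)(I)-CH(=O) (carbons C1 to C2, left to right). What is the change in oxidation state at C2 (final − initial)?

-2

Before: C2 has 1 bond to C, 3 bonds to O → oxidation state +3.
After: C2 has 1 bond to C, 1 bond to H, 2 bonds to O → oxidation state +1.
Δ = +1 − (+3) = -2, so this is a reduction at C2.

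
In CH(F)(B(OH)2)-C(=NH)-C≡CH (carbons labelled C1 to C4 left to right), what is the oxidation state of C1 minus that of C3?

C1: 1C, 1H, 1F, 1B → 0 − 1 + 1 − 1 = -1
C3: 4C → 0 = 0
Difference: -1 − (0) = -1.

-1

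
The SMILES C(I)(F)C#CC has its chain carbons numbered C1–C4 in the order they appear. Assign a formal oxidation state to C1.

Assign +1 per bond to O/N/halogen, −1 per bond to H or an electropositive element, and 0 per bond to carbon.
C1 has one bond to C (0), one bond to H (-1), one bond to I (+1), one bond to F (+1).
Oxidation state = 0 − 1 + 1 + 1 = +1.

+1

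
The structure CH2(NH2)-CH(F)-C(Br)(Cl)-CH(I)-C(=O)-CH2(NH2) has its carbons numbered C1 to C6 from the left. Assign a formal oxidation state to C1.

Assign +1 per bond to O/N/halogen, −1 per bond to H or an electropositive element, and 0 per bond to carbon.
C1 has one bond to C (0), one bond to H (-1), one bond to N (+1), one bond to H (-1).
Oxidation state = 0 − 1 + 1 − 1 = -1.

-1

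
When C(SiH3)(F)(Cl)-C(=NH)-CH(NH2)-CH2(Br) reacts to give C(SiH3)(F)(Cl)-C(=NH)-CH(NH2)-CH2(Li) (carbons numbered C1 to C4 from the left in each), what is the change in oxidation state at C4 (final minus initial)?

-2

Before: C4 has 1 bond to C, 2 bonds to H, 1 bond to Br → oxidation state -1.
After: C4 has 1 bond to C, 2 bonds to H, 1 bond to Li → oxidation state -3.
Δ = -3 − (-1) = -2, so this is a reduction at C4.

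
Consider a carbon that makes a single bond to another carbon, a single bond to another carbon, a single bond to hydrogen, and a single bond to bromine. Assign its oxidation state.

Each bond to a more electronegative atom (O, N, halogen) counts +1, each bond to a less electronegative atom (H, metal, B, Si) counts −1, and each C–C bond counts 0.
The carbon has one bond to C (0), one bond to C (0), one bond to Br (+1), one bond to H (-1).
Oxidation state = 0 + 0 + 1 − 1 = 0.

0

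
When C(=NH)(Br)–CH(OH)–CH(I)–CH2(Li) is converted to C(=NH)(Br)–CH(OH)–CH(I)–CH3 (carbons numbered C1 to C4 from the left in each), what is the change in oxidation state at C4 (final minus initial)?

0

Before: C4 has 1 bond to C, 2 bonds to H, 1 bond to Li → oxidation state -3.
After: C4 has 1 bond to C, 3 bonds to H → oxidation state -3.
Δ = -3 − (-3) = 0, so no net redox change at C4.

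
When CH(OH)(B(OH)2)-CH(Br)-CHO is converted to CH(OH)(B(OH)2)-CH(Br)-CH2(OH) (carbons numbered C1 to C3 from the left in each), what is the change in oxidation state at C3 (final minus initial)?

Before: C3 has 1 bond to C, 1 bond to H, 2 bonds to O → oxidation state +1.
After: C3 has 1 bond to C, 2 bonds to H, 1 bond to O → oxidation state -1.
Δ = -1 − (+1) = -2, so this is a reduction at C3.

-2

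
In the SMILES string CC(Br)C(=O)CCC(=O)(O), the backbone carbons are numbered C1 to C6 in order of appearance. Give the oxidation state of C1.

C1 has one bond to C (0), one bond to H (-1), one bond to H (-1), one bond to H (-1).
Oxidation state = 0 − 1 − 1 − 1 = -3.

-3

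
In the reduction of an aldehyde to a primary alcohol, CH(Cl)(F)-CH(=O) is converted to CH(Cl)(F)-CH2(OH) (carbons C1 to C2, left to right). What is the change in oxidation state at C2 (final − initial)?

-2

Before: C2 has 1 bond to C, 1 bond to H, 2 bonds to O → oxidation state +1.
After: C2 has 1 bond to C, 2 bonds to H, 1 bond to O → oxidation state -1.
Δ = -1 − (+1) = -2, so this is a reduction at C2.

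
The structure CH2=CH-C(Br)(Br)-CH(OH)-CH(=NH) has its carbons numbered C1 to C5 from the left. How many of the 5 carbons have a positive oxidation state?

2

Count +1 for every bond to an atom more electronegative than carbon and −1 for every bond to one less electronegative; C–C bonds are 0. Tallying each carbon:
C1: 2C, 2H → 0 − 2 = -2
C2: 3C, 1H → 0 − 1 = -1
C3: 2C, 2Br → 0 + 2 = +2
C4: 2C, 1H, 1O → 0 − 1 + 1 = 0
C5: 1C, 1H, 2N → 0 − 1 + 2 = +1
2 carbons (C3, C5) meet the condition.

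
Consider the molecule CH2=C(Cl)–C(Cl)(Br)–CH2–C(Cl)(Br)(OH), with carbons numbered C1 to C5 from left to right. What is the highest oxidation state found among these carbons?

+3

Tallying each carbon's bonds:
C1: 2C, 2H → 0 − 2 = -2
C2: 3C, 1Cl → 0 + 1 = +1
C3: 2C, 1Cl, 1Br → 0 + 1 + 1 = +2
C4: 2C, 2H → 0 − 2 = -2
C5: 1C, 1O, 1Cl, 1Br → 0 + 1 + 1 + 1 = +3
The highest value is +3.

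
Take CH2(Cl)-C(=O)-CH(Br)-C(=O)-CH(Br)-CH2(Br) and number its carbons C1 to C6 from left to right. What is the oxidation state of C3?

0

Bonds to more-electronegative neighbours contribute +1 each, bonds to H or metals contribute −1 each, and C–C bonds contribute 0.
C3 has one bond to C (0), one bond to C (0), one bond to Br (+1), one bond to H (-1).
Oxidation state = 0 + 0 + 1 − 1 = 0.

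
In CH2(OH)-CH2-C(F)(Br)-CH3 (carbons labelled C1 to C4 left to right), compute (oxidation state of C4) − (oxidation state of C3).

-5

C4: 1C, 3H → 0 − 3 = -3
C3: 2C, 1F, 1Br → 0 + 1 + 1 = +2
Difference: -3 − (+2) = -5.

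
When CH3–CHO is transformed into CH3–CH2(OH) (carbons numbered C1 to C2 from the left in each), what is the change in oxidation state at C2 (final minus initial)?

-2

Before: C2 has 1 bond to C, 1 bond to H, 2 bonds to O → oxidation state +1.
After: C2 has 1 bond to C, 2 bonds to H, 1 bond to O → oxidation state -1.
Δ = -1 − (+1) = -2, so this is a reduction at C2.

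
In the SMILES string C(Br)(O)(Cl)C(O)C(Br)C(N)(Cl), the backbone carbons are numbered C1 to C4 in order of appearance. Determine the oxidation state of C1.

C1 has one bond to C (0), one bond to Br (+1), one bond to O (+1), one bond to Cl (+1).
Oxidation state = 0 + 1 + 1 + 1 = +3.

+3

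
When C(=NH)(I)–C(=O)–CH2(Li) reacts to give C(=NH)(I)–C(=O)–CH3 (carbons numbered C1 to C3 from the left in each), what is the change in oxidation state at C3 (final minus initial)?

Before: C3 has 1 bond to C, 2 bonds to H, 1 bond to Li → oxidation state -3.
After: C3 has 1 bond to C, 3 bonds to H → oxidation state -3.
Δ = -3 − (-3) = 0, so no net redox change at C3.

0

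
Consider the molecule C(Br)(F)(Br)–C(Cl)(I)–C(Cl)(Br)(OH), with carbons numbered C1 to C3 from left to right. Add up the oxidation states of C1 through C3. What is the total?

Assign +1 per bond to O/N/halogen, −1 per bond to H or an electropositive element, and 0 per bond to carbon. Tallying each carbon:
C1: 1C, 1F, 2Br → 0 + 1 + 2 = +3
C2: 2C, 1Cl, 1I → 0 + 1 + 1 = +2
C3: 1C, 1O, 1Cl, 1Br → 0 + 1 + 1 + 1 = +3
Sum = +3 + 2 + 3 = +8.

+8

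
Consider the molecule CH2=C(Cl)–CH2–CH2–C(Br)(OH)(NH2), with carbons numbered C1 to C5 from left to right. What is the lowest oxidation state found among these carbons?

-2

Each bond to a more electronegative atom (O, N, halogen) counts +1, each bond to a less electronegative atom (H, metal, B, Si) counts −1, and each C–C bond counts 0. Tallying each carbon:
C1: 2C, 2H → 0 − 2 = -2
C2: 3C, 1Cl → 0 + 1 = +1
C3: 2C, 2H → 0 − 2 = -2
C4: 2C, 2H → 0 − 2 = -2
C5: 1C, 1O, 1N, 1Br → 0 + 1 + 1 + 1 = +3
The lowest value is -2.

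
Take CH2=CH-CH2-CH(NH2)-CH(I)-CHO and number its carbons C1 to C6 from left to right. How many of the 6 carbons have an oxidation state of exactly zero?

Bonds to more-electronegative neighbours contribute +1 each, bonds to H or metals contribute −1 each, and C–C bonds contribute 0. Tallying each carbon:
C1: 2C, 2H → 0 − 2 = -2
C2: 3C, 1H → 0 − 1 = -1
C3: 2C, 2H → 0 − 2 = -2
C4: 2C, 1H, 1N → 0 − 1 + 1 = 0
C5: 2C, 1H, 1I → 0 − 1 + 1 = 0
C6: 1C, 1H, 2O → 0 − 1 + 2 = +1
2 carbons (C4, C5) meet the condition.

2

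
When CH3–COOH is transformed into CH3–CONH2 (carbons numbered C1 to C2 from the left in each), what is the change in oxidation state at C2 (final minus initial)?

0

Before: C2 has 1 bond to C, 3 bonds to O → oxidation state +3.
After: C2 has 1 bond to C, 2 bonds to O, 1 bond to N → oxidation state +3.
Δ = +3 − (+3) = 0, so no net redox change at C2.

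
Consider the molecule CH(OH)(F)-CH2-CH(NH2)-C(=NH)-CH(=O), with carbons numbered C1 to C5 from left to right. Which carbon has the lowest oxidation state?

C2

Count +1 for every bond to an atom more electronegative than carbon and −1 for every bond to one less electronegative; C–C bonds are 0. Tallying each carbon:
C1: 1C, 1H, 1O, 1F → 0 − 1 + 1 + 1 = +1
C2: 2C, 2H → 0 − 2 = -2
C3: 2C, 1H, 1N → 0 − 1 + 1 = 0
C4: 2C, 2N → 0 + 2 = +2
C5: 1C, 1H, 2O → 0 − 1 + 2 = +1
The most reduced carbon is C2 at -2.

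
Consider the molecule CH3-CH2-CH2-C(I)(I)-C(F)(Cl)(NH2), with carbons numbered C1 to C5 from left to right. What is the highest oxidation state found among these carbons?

+3

Tallying each carbon's bonds:
C1: 1C, 3H → 0 − 3 = -3
C2: 2C, 2H → 0 − 2 = -2
C3: 2C, 2H → 0 − 2 = -2
C4: 2C, 2I → 0 + 2 = +2
C5: 1C, 1N, 1F, 1Cl → 0 + 1 + 1 + 1 = +3
The highest value is +3.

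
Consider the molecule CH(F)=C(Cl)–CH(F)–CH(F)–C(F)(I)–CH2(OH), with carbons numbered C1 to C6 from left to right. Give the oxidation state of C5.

Assign +1 per bond to O/N/halogen, −1 per bond to H or an electropositive element, and 0 per bond to carbon.
C5 has one bond to C (0), one bond to C (0), one bond to F (+1), one bond to I (+1).
Oxidation state = 0 + 0 + 1 + 1 = +2.

+2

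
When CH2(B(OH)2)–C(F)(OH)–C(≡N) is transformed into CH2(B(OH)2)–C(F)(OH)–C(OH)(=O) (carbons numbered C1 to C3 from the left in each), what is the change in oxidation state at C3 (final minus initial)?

0

Before: C3 has 1 bond to C, 3 bonds to N → oxidation state +3.
After: C3 has 1 bond to C, 3 bonds to O → oxidation state +3.
Δ = +3 − (+3) = 0, so no net redox change at C3.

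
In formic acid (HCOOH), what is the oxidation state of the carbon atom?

+2

Count +1 for every bond to an atom more electronegative than carbon and −1 for every bond to one less electronegative; C–C bonds are 0.
The carbon has one bond to H (-1), a double bond to O (2×+1 = +2), one bond to O (+1).
Oxidation state = -1 + 2 + 1 = +2.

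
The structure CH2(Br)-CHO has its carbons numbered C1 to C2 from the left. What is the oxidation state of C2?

C2 has one bond to C (0), a double bond to O (2×+1 = +2), one bond to H (-1).
Oxidation state = 0 + 2 − 1 = +1.

+1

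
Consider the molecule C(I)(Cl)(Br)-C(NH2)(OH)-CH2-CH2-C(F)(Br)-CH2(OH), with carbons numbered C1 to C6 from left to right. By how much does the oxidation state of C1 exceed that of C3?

+5

C1: 1C, 1Cl, 1Br, 1I → 0 + 1 + 1 + 1 = +3
C3: 2C, 2H → 0 − 2 = -2
Difference: +3 − (-2) = +5.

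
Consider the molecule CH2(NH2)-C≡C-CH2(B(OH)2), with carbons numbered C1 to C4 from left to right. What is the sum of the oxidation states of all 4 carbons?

Count +1 for every bond to an atom more electronegative than carbon and −1 for every bond to one less electronegative; C–C bonds are 0. Tallying each carbon:
C1: 1C, 2H, 1N → 0 − 2 + 1 = -1
C2: 4C → 0 = 0
C3: 4C → 0 = 0
C4: 1C, 2H, 1B → 0 − 2 − 1 = -3
Sum = -1 + 0 + 0 − 3 = -4.

-4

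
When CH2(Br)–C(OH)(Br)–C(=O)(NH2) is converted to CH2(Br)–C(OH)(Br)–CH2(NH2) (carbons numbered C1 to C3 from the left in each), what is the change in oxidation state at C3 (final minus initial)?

Before: C3 has 1 bond to C, 2 bonds to O, 1 bond to N → oxidation state +3.
After: C3 has 1 bond to C, 2 bonds to H, 1 bond to N → oxidation state -1.
Δ = -1 − (+3) = -4, so this is a reduction at C3.

-4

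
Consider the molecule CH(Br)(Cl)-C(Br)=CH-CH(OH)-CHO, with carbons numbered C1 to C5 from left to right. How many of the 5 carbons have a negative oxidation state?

Tallying each carbon's bonds:
C1: 1C, 1H, 1Cl, 1Br → 0 − 1 + 1 + 1 = +1
C2: 3C, 1Br → 0 + 1 = +1
C3: 3C, 1H → 0 − 1 = -1
C4: 2C, 1H, 1O → 0 − 1 + 1 = 0
C5: 1C, 1H, 2O → 0 − 1 + 2 = +1
1 carbon (C3) meets the condition.

1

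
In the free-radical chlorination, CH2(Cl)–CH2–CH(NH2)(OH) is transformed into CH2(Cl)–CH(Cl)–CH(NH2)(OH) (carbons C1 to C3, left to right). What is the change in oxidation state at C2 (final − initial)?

Before: C2 has 2 bonds to C, 2 bonds to H → oxidation state -2.
After: C2 has 2 bonds to C, 1 bond to H, 1 bond to Cl → oxidation state 0.
Δ = 0 − (-2) = +2, so this is an oxidation at C2.

+2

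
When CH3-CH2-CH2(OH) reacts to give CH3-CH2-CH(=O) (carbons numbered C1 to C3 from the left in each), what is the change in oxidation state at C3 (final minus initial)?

Before: C3 has 1 bond to C, 2 bonds to H, 1 bond to O → oxidation state -1.
After: C3 has 1 bond to C, 1 bond to H, 2 bonds to O → oxidation state +1.
Δ = +1 − (-1) = +2, so this is an oxidation at C3.

+2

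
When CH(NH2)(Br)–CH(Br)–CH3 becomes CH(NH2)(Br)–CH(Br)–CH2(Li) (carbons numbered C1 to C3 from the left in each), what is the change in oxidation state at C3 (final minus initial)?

Before: C3 has 1 bond to C, 3 bonds to H → oxidation state -3.
After: C3 has 1 bond to C, 2 bonds to H, 1 bond to Li → oxidation state -3.
Δ = -3 − (-3) = 0, so no net redox change at C3.

0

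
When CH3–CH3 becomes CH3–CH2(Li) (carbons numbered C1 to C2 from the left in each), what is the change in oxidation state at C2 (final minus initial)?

Before: C2 has 1 bond to C, 3 bonds to H → oxidation state -3.
After: C2 has 1 bond to C, 2 bonds to H, 1 bond to Li → oxidation state -3.
Δ = -3 − (-3) = 0, so no net redox change at C2.

0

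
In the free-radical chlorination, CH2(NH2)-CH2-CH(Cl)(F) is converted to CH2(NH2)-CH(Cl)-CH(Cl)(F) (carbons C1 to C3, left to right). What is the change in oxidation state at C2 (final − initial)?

+2

Before: C2 has 2 bonds to C, 2 bonds to H → oxidation state -2.
After: C2 has 2 bonds to C, 1 bond to H, 1 bond to Cl → oxidation state 0.
Δ = 0 − (-2) = +2, so this is an oxidation at C2.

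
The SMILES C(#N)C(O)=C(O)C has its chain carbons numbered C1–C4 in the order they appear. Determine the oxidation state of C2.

C2 has one bond to C (0), a double bond to C (2×0 = 0), one bond to O (+1).
Oxidation state = 0 + 0 + 1 = +1.

+1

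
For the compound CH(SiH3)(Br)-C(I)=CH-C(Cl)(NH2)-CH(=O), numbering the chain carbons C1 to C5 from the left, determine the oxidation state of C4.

+2

Each bond to a more electronegative atom (O, N, halogen) counts +1, each bond to a less electronegative atom (H, metal, B, Si) counts −1, and each C–C bond counts 0.
C4 has one bond to C (0), one bond to C (0), one bond to Cl (+1), one bond to N (+1).
Oxidation state = 0 + 0 + 1 + 1 = +2.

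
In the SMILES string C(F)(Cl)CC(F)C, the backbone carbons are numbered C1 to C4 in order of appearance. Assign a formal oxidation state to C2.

Assign +1 per bond to O/N/halogen, −1 per bond to H or an electropositive element, and 0 per bond to carbon.
C2 has one bond to C (0), one bond to C (0), one bond to H (-1), one bond to H (-1).
Oxidation state = 0 + 0 − 1 − 1 = -2.

-2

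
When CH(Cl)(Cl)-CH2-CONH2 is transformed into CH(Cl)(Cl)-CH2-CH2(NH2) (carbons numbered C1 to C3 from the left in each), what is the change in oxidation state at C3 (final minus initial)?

-4

Before: C3 has 1 bond to C, 2 bonds to O, 1 bond to N → oxidation state +3.
After: C3 has 1 bond to C, 2 bonds to H, 1 bond to N → oxidation state -1.
Δ = -1 − (+3) = -4, so this is a reduction at C3.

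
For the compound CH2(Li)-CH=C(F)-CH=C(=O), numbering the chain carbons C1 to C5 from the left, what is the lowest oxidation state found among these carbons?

-3

Bonds to more-electronegative neighbours contribute +1 each, bonds to H or metals contribute −1 each, and C–C bonds contribute 0. Tallying each carbon:
C1: 1C, 2H, 1Li → 0 − 2 − 1 = -3
C2: 3C, 1H → 0 − 1 = -1
C3: 3C, 1F → 0 + 1 = +1
C4: 3C, 1H → 0 − 1 = -1
C5: 2C, 2O → 0 + 2 = +2
The lowest value is -3.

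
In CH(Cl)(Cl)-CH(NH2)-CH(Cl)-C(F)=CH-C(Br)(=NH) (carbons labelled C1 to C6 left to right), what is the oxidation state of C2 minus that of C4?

-1

C2: 2C, 1H, 1N → 0 − 1 + 1 = 0
C4: 3C, 1F → 0 + 1 = +1
Difference: 0 − (+1) = -1.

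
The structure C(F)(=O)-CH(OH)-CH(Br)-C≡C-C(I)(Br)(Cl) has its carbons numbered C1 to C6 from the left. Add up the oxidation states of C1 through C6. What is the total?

+6

Tallying each carbon's bonds:
C1: 1C, 2O, 1F → 0 + 2 + 1 = +3
C2: 2C, 1H, 1O → 0 − 1 + 1 = 0
C3: 2C, 1H, 1Br → 0 − 1 + 1 = 0
C4: 4C → 0 = 0
C5: 4C → 0 = 0
C6: 1C, 1Cl, 1Br, 1I → 0 + 1 + 1 + 1 = +3
Sum = +3 + 0 + 0 + 0 + 0 + 3 = +6.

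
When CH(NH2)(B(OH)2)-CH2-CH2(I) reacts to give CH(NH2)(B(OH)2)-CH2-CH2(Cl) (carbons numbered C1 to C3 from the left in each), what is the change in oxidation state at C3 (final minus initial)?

Before: C3 has 1 bond to C, 2 bonds to H, 1 bond to I → oxidation state -1.
After: C3 has 1 bond to C, 2 bonds to H, 1 bond to Cl → oxidation state -1.
Δ = -1 − (-1) = 0, so no net redox change at C3.

0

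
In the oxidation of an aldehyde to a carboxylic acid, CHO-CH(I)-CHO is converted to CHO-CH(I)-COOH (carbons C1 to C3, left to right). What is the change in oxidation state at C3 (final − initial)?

Before: C3 has 1 bond to C, 1 bond to H, 2 bonds to O → oxidation state +1.
After: C3 has 1 bond to C, 3 bonds to O → oxidation state +3.
Δ = +3 − (+1) = +2, so this is an oxidation at C3.

+2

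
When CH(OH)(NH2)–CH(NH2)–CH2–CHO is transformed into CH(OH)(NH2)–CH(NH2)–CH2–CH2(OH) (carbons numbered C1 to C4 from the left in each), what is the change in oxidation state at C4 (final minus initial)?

-2

Before: C4 has 1 bond to C, 1 bond to H, 2 bonds to O → oxidation state +1.
After: C4 has 1 bond to C, 2 bonds to H, 1 bond to O → oxidation state -1.
Δ = -1 − (+1) = -2, so this is a reduction at C4.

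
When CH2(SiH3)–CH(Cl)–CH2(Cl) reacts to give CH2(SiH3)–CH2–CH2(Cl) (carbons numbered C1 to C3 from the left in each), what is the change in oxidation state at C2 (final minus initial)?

Before: C2 has 2 bonds to C, 1 bond to H, 1 bond to Cl → oxidation state 0.
After: C2 has 2 bonds to C, 2 bonds to H → oxidation state -2.
Δ = -2 − (0) = -2, so this is a reduction at C2.

-2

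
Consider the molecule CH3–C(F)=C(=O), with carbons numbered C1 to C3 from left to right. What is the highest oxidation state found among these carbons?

Count +1 for every bond to an atom more electronegative than carbon and −1 for every bond to one less electronegative; C–C bonds are 0. Tallying each carbon:
C1: 1C, 3H → 0 − 3 = -3
C2: 3C, 1F → 0 + 1 = +1
C3: 2C, 2O → 0 + 2 = +2
The highest value is +2.

+2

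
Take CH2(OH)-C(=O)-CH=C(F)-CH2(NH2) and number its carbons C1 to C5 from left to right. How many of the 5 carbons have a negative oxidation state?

3

Tallying each carbon's bonds:
C1: 1C, 2H, 1O → 0 − 2 + 1 = -1
C2: 2C, 2O → 0 + 2 = +2
C3: 3C, 1H → 0 − 1 = -1
C4: 3C, 1F → 0 + 1 = +1
C5: 1C, 2H, 1N → 0 − 2 + 1 = -1
3 carbons (C1, C3, C5) meet the condition.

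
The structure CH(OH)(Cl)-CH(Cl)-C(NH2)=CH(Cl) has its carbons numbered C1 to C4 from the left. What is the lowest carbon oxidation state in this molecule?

0

Assign +1 per bond to O/N/halogen, −1 per bond to H or an electropositive element, and 0 per bond to carbon. Tallying each carbon:
C1: 1C, 1H, 1O, 1Cl → 0 − 1 + 1 + 1 = +1
C2: 2C, 1H, 1Cl → 0 − 1 + 1 = 0
C3: 3C, 1N → 0 + 1 = +1
C4: 2C, 1H, 1Cl → 0 − 1 + 1 = 0
The lowest value is 0.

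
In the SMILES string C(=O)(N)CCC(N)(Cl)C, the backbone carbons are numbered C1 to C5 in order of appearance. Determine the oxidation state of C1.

+3

Bonds to more-electronegative neighbours contribute +1 each, bonds to H or metals contribute −1 each, and C–C bonds contribute 0.
C1 has one bond to C (0), a double bond to O (2×+1 = +2), one bond to N (+1).
Oxidation state = 0 + 2 + 1 = +3.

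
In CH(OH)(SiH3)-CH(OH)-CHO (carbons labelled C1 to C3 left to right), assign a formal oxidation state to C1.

-1

Bonds to more-electronegative neighbours contribute +1 each, bonds to H or metals contribute −1 each, and C–C bonds contribute 0.
C1 has one bond to C (0), one bond to O (+1), one bond to Si (-1), one bond to H (-1).
Oxidation state = 0 + 1 − 1 − 1 = -1.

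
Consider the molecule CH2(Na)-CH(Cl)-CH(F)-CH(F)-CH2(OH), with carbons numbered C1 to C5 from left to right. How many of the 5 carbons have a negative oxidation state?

2

Tallying each carbon's bonds:
C1: 1C, 2H, 1Na → 0 − 2 − 1 = -3
C2: 2C, 1H, 1Cl → 0 − 1 + 1 = 0
C3: 2C, 1H, 1F → 0 − 1 + 1 = 0
C4: 2C, 1H, 1F → 0 − 1 + 1 = 0
C5: 1C, 2H, 1O → 0 − 2 + 1 = -1
2 carbons (C1, C5) meet the condition.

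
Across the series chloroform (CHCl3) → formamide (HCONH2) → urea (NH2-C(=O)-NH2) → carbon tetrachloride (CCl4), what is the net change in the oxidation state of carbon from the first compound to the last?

+2

Carbon oxidation states along the series — chloroform: +2, formamide: +2, urea: +4, carbon tetrachloride: +4.
Net change = +4 − (+2) = +2.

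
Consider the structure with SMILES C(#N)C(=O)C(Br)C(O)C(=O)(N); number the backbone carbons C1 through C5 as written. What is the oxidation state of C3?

0

Count +1 for every bond to an atom more electronegative than carbon and −1 for every bond to one less electronegative; C–C bonds are 0.
C3 has one bond to C (0), one bond to C (0), one bond to H (-1), one bond to Br (+1).
Oxidation state = 0 + 0 − 1 + 1 = 0.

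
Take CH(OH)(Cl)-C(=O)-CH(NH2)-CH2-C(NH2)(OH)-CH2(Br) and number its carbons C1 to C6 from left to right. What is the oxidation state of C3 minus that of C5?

-2

C3: 2C, 1H, 1N → 0 − 1 + 1 = 0
C5: 2C, 1O, 1N → 0 + 1 + 1 = +2
Difference: 0 − (+2) = -2.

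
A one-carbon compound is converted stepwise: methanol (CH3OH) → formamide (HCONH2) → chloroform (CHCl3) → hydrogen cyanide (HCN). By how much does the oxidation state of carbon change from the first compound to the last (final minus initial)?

+4

Carbon oxidation states along the series — methanol: -2, formamide: +2, chloroform: +2, hydrogen cyanide: +2.
Net change = +2 − (-2) = +4.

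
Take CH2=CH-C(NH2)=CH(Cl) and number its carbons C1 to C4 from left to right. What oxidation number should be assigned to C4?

0

C4 has a double bond to C (2×0 = 0), one bond to H (-1), one bond to Cl (+1).
Oxidation state = 0 − 1 + 1 = 0.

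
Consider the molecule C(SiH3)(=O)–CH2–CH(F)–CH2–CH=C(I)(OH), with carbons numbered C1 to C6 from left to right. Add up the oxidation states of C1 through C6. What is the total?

-2

Assign +1 per bond to O/N/halogen, −1 per bond to H or an electropositive element, and 0 per bond to carbon. Tallying each carbon:
C1: 1C, 2O, 1Si → 0 + 2 − 1 = +1
C2: 2C, 2H → 0 − 2 = -2
C3: 2C, 1H, 1F → 0 − 1 + 1 = 0
C4: 2C, 2H → 0 − 2 = -2
C5: 3C, 1H → 0 − 1 = -1
C6: 2C, 1O, 1I → 0 + 1 + 1 = +2
Sum = +1 − 2 + 0 − 2 − 1 + 2 = -2.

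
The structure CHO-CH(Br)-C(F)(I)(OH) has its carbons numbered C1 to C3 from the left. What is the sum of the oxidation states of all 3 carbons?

Tallying each carbon's bonds:
C1: 1C, 1H, 2O → 0 − 1 + 2 = +1
C2: 2C, 1H, 1Br → 0 − 1 + 1 = 0
C3: 1C, 1O, 1F, 1I → 0 + 1 + 1 + 1 = +3
Sum = +1 + 0 + 3 = +4.

+4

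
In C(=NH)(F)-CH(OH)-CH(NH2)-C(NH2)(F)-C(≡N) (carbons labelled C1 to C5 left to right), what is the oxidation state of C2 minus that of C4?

-2

C2: 2C, 1H, 1O → 0 − 1 + 1 = 0
C4: 2C, 1N, 1F → 0 + 1 + 1 = +2
Difference: 0 − (+2) = -2.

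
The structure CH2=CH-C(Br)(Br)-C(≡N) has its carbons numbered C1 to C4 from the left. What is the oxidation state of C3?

C3 has one bond to C (0), one bond to C (0), one bond to Br (+1), one bond to Br (+1).
Oxidation state = 0 + 0 + 1 + 1 = +2.

+2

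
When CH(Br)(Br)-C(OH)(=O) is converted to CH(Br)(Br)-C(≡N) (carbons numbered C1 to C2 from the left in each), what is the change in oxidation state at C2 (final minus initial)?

Before: C2 has 1 bond to C, 3 bonds to O → oxidation state +3.
After: C2 has 1 bond to C, 3 bonds to N → oxidation state +3.
Δ = +3 − (+3) = 0, so no net redox change at C2.

0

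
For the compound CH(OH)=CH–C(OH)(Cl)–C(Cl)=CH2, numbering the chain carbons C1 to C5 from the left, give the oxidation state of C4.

C4 has one bond to C (0), a double bond to C (2×0 = 0), one bond to Cl (+1).
Oxidation state = 0 + 0 + 1 = +1.

+1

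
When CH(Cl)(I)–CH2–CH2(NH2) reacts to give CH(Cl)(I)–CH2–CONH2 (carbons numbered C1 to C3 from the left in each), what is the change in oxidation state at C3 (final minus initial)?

Before: C3 has 1 bond to C, 2 bonds to H, 1 bond to N → oxidation state -1.
After: C3 has 1 bond to C, 2 bonds to O, 1 bond to N → oxidation state +3.
Δ = +3 − (-1) = +4, so this is an oxidation at C3.

+4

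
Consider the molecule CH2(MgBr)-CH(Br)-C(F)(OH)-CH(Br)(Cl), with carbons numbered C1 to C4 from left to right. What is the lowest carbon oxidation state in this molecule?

Count +1 for every bond to an atom more electronegative than carbon and −1 for every bond to one less electronegative; C–C bonds are 0. Tallying each carbon:
C1: 1C, 2H, 1Mg → 0 − 2 − 1 = -3
C2: 2C, 1H, 1Br → 0 − 1 + 1 = 0
C3: 2C, 1O, 1F → 0 + 1 + 1 = +2
C4: 1C, 1H, 1Cl, 1Br → 0 − 1 + 1 + 1 = +1
The lowest value is -3.

-3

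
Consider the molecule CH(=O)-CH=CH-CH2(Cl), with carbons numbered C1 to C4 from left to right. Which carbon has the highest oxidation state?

C1

Bonds to more-electronegative neighbours contribute +1 each, bonds to H or metals contribute −1 each, and C–C bonds contribute 0. Tallying each carbon:
C1: 1C, 1H, 2O → 0 − 1 + 2 = +1
C2: 3C, 1H → 0 − 1 = -1
C3: 3C, 1H → 0 − 1 = -1
C4: 1C, 2H, 1Cl → 0 − 2 + 1 = -1
The most oxidised carbon is C1 at +1.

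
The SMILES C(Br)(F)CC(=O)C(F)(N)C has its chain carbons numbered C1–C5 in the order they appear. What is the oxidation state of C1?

Count +1 for every bond to an atom more electronegative than carbon and −1 for every bond to one less electronegative; C–C bonds are 0.
C1 has one bond to C (0), one bond to Br (+1), one bond to F (+1), one bond to H (-1).
Oxidation state = 0 + 1 + 1 − 1 = +1.

+1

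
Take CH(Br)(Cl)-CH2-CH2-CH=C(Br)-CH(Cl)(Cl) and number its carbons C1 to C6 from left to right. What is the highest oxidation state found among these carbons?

+1

Tallying each carbon's bonds:
C1: 1C, 1H, 1Cl, 1Br → 0 − 1 + 1 + 1 = +1
C2: 2C, 2H → 0 − 2 = -2
C3: 2C, 2H → 0 − 2 = -2
C4: 3C, 1H → 0 − 1 = -1
C5: 3C, 1Br → 0 + 1 = +1
C6: 1C, 1H, 2Cl → 0 − 1 + 2 = +1
The highest value is +1.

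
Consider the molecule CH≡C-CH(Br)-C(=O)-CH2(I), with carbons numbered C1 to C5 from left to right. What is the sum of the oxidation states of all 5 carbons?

0

Tallying each carbon's bonds:
C1: 3C, 1H → 0 − 1 = -1
C2: 4C → 0 = 0
C3: 2C, 1H, 1Br → 0 − 1 + 1 = 0
C4: 2C, 2O → 0 + 2 = +2
C5: 1C, 2H, 1I → 0 − 2 + 1 = -1
Sum = -1 + 0 + 0 + 2 − 1 = 0.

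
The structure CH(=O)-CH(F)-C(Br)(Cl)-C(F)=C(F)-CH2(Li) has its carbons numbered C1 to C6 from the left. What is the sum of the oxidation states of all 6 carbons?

Assign +1 per bond to O/N/halogen, −1 per bond to H or an electropositive element, and 0 per bond to carbon. Tallying each carbon:
C1: 1C, 1H, 2O → 0 − 1 + 2 = +1
C2: 2C, 1H, 1F → 0 − 1 + 1 = 0
C3: 2C, 1Cl, 1Br → 0 + 1 + 1 = +2
C4: 3C, 1F → 0 + 1 = +1
C5: 3C, 1F → 0 + 1 = +1
C6: 1C, 2H, 1Li → 0 − 2 − 1 = -3
Sum = +1 + 0 + 2 + 1 + 1 − 3 = +2.

+2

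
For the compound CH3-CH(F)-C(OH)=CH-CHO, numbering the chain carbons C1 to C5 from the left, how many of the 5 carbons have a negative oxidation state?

Tallying each carbon's bonds:
C1: 1C, 3H → 0 − 3 = -3
C2: 2C, 1H, 1F → 0 − 1 + 1 = 0
C3: 3C, 1O → 0 + 1 = +1
C4: 3C, 1H → 0 − 1 = -1
C5: 1C, 1H, 2O → 0 − 1 + 2 = +1
2 carbons (C1, C4) meet the condition.

2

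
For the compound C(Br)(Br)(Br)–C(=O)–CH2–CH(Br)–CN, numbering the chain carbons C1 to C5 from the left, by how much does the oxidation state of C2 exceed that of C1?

C2: 2C, 2O → 0 + 2 = +2
C1: 1C, 3Br → 0 + 3 = +3
Difference: +2 − (+3) = -1.

-1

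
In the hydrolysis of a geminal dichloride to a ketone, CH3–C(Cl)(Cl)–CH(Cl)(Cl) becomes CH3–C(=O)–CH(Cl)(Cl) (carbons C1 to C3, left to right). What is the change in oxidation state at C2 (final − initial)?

0

Before: C2 has 2 bonds to C, 2 bonds to Cl → oxidation state +2.
After: C2 has 2 bonds to C, 2 bonds to O → oxidation state +2.
Δ = +2 − (+2) = 0, so no net redox change at C2.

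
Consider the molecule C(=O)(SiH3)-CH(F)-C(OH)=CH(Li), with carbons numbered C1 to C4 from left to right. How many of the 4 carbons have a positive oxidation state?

Count +1 for every bond to an atom more electronegative than carbon and −1 for every bond to one less electronegative; C–C bonds are 0. Tallying each carbon:
C1: 1C, 2O, 1Si → 0 + 2 − 1 = +1
C2: 2C, 1H, 1F → 0 − 1 + 1 = 0
C3: 3C, 1O → 0 + 1 = +1
C4: 2C, 1H, 1Li → 0 − 1 − 1 = -2
2 carbons (C1, C3) meet the condition.

2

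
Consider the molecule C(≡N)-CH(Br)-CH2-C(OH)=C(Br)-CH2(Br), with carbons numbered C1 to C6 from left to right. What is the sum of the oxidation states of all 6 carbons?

+2

Assign +1 per bond to O/N/halogen, −1 per bond to H or an electropositive element, and 0 per bond to carbon. Tallying each carbon:
C1: 1C, 3N → 0 + 3 = +3
C2: 2C, 1H, 1Br → 0 − 1 + 1 = 0
C3: 2C, 2H → 0 − 2 = -2
C4: 3C, 1O → 0 + 1 = +1
C5: 3C, 1Br → 0 + 1 = +1
C6: 1C, 2H, 1Br → 0 − 2 + 1 = -1
Sum = +3 + 0 − 2 + 1 + 1 − 1 = +2.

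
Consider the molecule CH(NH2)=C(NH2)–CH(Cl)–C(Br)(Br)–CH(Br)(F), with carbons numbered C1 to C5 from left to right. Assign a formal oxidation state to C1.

C1 has a double bond to C (2×0 = 0), one bond to N (+1), one bond to H (-1).
Oxidation state = 0 + 1 − 1 = 0.

0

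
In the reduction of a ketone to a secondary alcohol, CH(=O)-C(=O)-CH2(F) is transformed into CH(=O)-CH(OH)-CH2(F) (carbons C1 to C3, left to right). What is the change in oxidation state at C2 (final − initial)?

-2

Before: C2 has 2 bonds to C, 2 bonds to O → oxidation state +2.
After: C2 has 2 bonds to C, 1 bond to H, 1 bond to O → oxidation state 0.
Δ = 0 − (+2) = -2, so this is a reduction at C2.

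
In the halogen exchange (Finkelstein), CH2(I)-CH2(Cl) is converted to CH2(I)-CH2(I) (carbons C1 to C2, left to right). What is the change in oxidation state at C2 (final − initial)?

0

Before: C2 has 1 bond to C, 2 bonds to H, 1 bond to Cl → oxidation state -1.
After: C2 has 1 bond to C, 2 bonds to H, 1 bond to I → oxidation state -1.
Δ = -1 − (-1) = 0, so no net redox change at C2.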